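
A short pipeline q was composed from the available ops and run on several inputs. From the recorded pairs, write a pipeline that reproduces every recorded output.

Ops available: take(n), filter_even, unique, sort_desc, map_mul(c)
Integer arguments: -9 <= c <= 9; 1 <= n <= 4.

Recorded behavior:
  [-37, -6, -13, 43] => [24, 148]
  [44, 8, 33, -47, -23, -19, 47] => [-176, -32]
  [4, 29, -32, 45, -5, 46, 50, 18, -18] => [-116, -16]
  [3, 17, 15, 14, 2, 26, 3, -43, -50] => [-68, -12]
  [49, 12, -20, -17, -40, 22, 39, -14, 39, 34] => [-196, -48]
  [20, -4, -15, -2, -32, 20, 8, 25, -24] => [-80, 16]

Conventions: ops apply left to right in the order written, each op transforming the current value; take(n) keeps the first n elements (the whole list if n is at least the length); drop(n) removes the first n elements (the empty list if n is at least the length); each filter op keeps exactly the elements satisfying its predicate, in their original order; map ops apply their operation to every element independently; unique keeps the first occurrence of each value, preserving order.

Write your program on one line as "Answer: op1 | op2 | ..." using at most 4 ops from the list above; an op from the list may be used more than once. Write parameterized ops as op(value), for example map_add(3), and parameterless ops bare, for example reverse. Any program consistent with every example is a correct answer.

take(2) | sort_desc | map_mul(-4)

Check, running the answer program on each example:
  [-37, -6, -13, 43] -> [-37, -6] -> [-6, -37] -> [24, 148]
  [44, 8, 33, -47, -23, -19, 47] -> [44, 8] -> [44, 8] -> [-176, -32]
  [4, 29, -32, 45, -5, 46, 50, 18, -18] -> [4, 29] -> [29, 4] -> [-116, -16]
  [3, 17, 15, 14, 2, 26, 3, -43, -50] -> [3, 17] -> [17, 3] -> [-68, -12]
  [49, 12, -20, -17, -40, 22, 39, -14, 39, 34] -> [49, 12] -> [49, 12] -> [-196, -48]
  [20, -4, -15, -2, -32, 20, 8, 25, -24] -> [20, -4] -> [20, -4] -> [-80, 16]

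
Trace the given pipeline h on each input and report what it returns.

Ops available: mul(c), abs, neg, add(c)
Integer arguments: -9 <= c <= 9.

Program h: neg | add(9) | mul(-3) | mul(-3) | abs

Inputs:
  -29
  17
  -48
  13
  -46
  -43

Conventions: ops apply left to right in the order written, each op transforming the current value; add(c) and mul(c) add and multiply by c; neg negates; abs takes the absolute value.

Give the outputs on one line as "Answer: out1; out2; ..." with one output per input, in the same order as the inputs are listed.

342; 72; 513; 36; 495; 468

Execution, op by op:
  -29 -> 29 -> 38 -> -114 -> 342 -> 342
  17 -> -17 -> -8 -> 24 -> -72 -> 72
  -48 -> 48 -> 57 -> -171 -> 513 -> 513
  13 -> -13 -> -4 -> 12 -> -36 -> 36
  -46 -> 46 -> 55 -> -165 -> 495 -> 495
  -43 -> 43 -> 52 -> -156 -> 468 -> 468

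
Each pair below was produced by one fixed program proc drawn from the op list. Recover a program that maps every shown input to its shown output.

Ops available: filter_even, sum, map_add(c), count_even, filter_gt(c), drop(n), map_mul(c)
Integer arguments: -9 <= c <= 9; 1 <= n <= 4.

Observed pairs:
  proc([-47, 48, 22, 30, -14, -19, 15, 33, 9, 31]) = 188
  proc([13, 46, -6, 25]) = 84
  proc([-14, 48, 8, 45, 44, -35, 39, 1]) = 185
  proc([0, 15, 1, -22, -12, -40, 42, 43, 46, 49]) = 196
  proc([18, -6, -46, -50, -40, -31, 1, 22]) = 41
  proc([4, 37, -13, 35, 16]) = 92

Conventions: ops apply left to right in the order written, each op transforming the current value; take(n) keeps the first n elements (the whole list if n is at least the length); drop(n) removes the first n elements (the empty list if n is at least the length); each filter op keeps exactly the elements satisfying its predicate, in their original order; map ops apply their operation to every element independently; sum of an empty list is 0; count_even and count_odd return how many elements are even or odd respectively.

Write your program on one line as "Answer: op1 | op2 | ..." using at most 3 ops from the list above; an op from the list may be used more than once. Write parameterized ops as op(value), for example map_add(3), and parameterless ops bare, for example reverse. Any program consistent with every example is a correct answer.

filter_gt(-4) | sum

Check, running the answer program on each example:
  [-47, 48, 22, 30, -14, -19, 15, 33, 9, 31] -> [48, 22, 30, 15, 33, 9, 31] -> 188
  [13, 46, -6, 25] -> [13, 46, 25] -> 84
  [-14, 48, 8, 45, 44, -35, 39, 1] -> [48, 8, 45, 44, 39, 1] -> 185
  [0, 15, 1, -22, -12, -40, 42, 43, 46, 49] -> [0, 15, 1, 42, 43, 46, 49] -> 196
  [18, -6, -46, -50, -40, -31, 1, 22] -> [18, 1, 22] -> 41
  [4, 37, -13, 35, 16] -> [4, 37, 35, 16] -> 92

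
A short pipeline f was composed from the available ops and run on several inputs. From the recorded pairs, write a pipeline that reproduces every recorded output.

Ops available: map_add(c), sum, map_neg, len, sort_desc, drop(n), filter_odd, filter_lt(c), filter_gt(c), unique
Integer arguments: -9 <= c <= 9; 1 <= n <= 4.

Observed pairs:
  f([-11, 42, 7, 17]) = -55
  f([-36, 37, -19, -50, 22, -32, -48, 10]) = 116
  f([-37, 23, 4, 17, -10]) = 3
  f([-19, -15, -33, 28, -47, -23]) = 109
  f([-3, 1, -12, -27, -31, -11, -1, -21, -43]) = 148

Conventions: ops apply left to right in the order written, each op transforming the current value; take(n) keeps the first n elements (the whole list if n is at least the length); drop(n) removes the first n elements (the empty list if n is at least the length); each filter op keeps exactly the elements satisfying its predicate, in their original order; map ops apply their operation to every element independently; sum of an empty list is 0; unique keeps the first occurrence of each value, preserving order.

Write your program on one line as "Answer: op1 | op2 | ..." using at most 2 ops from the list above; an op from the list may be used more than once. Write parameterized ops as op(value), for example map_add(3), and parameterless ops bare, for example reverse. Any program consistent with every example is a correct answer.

map_neg | sum

Check, running the answer program on each example:
  [-11, 42, 7, 17] -> [11, -42, -7, -17] -> -55
  [-36, 37, -19, -50, 22, -32, -48, 10] -> [36, -37, 19, 50, -22, 32, 48, -10] -> 116
  [-37, 23, 4, 17, -10] -> [37, -23, -4, -17, 10] -> 3
  [-19, -15, -33, 28, -47, -23] -> [19, 15, 33, -28, 47, 23] -> 109
  [-3, 1, -12, -27, -31, -11, -1, -21, -43] -> [3, -1, 12, 27, 31, 11, 1, 21, 43] -> 148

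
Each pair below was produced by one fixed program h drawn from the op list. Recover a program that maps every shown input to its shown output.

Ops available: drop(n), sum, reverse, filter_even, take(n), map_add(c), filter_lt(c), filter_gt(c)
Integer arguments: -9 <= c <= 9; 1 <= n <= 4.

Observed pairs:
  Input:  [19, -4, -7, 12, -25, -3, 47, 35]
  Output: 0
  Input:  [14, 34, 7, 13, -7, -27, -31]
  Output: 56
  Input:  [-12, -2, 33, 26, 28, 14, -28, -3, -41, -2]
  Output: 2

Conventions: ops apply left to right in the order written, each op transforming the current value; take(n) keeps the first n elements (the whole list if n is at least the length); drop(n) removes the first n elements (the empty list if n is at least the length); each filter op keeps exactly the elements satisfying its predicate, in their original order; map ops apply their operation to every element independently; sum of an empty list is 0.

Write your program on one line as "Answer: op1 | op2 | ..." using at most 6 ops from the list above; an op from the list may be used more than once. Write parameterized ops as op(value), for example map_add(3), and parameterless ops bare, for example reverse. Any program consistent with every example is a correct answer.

map_add(4) | take(3) | filter_gt(1) | filter_even | sum

Check, running the answer program on each example:
  [19, -4, -7, 12, -25, -3, 47, 35] -> [23, 0, -3, 16, -21, 1, 51, 39] -> [23, 0, -3] -> [23] -> [] -> 0
  [14, 34, 7, 13, -7, -27, -31] -> [18, 38, 11, 17, -3, -23, -27] -> [18, 38, 11] -> [18, 38, 11] -> [18, 38] -> 56
  [-12, -2, 33, 26, 28, 14, -28, -3, -41, -2] -> [-8, 2, 37, 30, 32, 18, -24, 1, -37, 2] -> [-8, 2, 37] -> [2, 37] -> [2] -> 2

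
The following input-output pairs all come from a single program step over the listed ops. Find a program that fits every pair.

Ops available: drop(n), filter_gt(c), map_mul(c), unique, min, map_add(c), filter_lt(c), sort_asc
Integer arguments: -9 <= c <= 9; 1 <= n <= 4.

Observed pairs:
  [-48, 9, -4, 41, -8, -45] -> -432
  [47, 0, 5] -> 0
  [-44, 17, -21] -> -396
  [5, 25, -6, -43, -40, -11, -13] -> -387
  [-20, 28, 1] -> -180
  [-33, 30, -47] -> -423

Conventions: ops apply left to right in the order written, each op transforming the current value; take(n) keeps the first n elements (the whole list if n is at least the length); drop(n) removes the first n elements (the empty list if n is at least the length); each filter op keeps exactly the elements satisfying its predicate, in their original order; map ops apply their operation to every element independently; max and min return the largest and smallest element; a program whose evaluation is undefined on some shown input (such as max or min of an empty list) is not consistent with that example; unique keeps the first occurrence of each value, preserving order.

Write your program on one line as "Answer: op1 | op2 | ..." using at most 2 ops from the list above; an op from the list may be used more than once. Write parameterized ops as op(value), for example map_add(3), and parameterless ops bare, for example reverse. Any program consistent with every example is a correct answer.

map_mul(9) | min

Check, running the answer program on each example:
  [-48, 9, -4, 41, -8, -45] -> [-432, 81, -36, 369, -72, -405] -> -432
  [47, 0, 5] -> [423, 0, 45] -> 0
  [-44, 17, -21] -> [-396, 153, -189] -> -396
  [5, 25, -6, -43, -40, -11, -13] -> [45, 225, -54, -387, -360, -99, -117] -> -387
  [-20, 28, 1] -> [-180, 252, 9] -> -180
  [-33, 30, -47] -> [-297, 270, -423] -> -423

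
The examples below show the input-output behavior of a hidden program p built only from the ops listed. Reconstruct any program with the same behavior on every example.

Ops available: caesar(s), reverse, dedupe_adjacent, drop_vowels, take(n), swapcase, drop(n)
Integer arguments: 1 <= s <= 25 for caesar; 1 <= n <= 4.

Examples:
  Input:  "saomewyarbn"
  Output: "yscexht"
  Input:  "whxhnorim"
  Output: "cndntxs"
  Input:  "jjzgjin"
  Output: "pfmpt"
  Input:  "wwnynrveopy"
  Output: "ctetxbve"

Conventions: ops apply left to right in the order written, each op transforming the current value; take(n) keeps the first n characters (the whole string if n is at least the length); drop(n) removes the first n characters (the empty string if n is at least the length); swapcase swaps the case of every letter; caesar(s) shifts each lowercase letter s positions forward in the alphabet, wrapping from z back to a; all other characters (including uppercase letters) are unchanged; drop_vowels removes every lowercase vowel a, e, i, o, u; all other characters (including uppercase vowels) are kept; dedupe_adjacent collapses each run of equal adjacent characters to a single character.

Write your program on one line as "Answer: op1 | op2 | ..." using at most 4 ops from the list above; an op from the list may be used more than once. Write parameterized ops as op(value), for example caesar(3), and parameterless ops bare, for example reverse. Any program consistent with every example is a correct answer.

dedupe_adjacent | drop_vowels | caesar(6)

Check, running the answer program on each example:
  "saomewyarbn" -> "saomewyarbn" -> "smwyrbn" -> "yscexht"
  "whxhnorim" -> "whxhnorim" -> "whxhnrm" -> "cndntxs"
  "jjzgjin" -> "jzgjin" -> "jzgjn" -> "pfmpt"
  "wwnynrveopy" -> "wnynrveopy" -> "wnynrvpy" -> "ctetxbve"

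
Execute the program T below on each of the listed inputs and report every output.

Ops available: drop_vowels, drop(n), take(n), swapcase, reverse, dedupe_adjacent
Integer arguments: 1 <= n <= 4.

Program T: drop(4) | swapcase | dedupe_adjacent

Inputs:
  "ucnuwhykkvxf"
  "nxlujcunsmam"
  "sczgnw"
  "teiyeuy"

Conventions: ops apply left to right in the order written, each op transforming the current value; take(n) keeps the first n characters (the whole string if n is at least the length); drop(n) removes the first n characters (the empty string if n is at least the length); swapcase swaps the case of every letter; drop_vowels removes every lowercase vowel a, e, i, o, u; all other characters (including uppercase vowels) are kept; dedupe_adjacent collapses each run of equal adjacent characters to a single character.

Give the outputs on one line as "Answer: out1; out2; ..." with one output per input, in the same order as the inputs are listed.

Execution, op by op:
  "ucnuwhykkvxf" -> "whykkvxf" -> "WHYKKVXF" -> "WHYKVXF"
  "nxlujcunsmam" -> "jcunsmam" -> "JCUNSMAM" -> "JCUNSMAM"
  "sczgnw" -> "nw" -> "NW" -> "NW"
  "teiyeuy" -> "euy" -> "EUY" -> "EUY"

"WHYKVXF"; "JCUNSMAM"; "NW"; "EUY"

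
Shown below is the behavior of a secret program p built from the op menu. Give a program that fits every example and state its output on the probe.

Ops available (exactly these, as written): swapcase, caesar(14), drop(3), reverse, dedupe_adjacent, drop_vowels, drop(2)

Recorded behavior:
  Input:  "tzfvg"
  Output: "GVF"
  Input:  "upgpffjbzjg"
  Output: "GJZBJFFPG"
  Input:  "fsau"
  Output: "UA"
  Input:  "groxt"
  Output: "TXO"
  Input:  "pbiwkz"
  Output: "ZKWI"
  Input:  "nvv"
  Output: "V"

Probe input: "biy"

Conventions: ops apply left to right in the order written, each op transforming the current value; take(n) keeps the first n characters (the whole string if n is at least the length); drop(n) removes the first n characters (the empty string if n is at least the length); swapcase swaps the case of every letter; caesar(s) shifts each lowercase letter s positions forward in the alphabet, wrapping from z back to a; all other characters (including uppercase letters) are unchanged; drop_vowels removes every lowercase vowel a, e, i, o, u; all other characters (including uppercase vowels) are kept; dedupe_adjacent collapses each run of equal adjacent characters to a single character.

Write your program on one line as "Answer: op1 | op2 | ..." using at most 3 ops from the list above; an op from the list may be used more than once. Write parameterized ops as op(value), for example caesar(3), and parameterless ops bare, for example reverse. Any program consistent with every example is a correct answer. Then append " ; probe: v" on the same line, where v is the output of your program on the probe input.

swapcase | drop(2) | reverse ; probe: "Y"

Check, running the answer program on each example:
  "tzfvg" -> "TZFVG" -> "FVG" -> "GVF"
  "upgpffjbzjg" -> "UPGPFFJBZJG" -> "GPFFJBZJG" -> "GJZBJFFPG"
  "fsau" -> "FSAU" -> "AU" -> "UA"
  "groxt" -> "GROXT" -> "OXT" -> "TXO"
  "pbiwkz" -> "PBIWKZ" -> "IWKZ" -> "ZKWI"
  "nvv" -> "NVV" -> "V" -> "V"
  probe: "biy" -> "BIY" -> "Y" -> "Y"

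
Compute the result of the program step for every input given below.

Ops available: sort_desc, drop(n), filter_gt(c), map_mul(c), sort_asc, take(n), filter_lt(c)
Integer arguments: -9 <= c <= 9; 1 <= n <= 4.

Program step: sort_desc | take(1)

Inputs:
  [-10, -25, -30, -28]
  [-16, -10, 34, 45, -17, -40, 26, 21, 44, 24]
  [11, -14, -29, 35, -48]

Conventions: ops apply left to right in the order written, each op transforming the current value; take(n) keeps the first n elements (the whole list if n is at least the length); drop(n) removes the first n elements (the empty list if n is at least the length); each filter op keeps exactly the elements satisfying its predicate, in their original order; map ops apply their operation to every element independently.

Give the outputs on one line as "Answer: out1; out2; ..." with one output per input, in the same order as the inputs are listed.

Execution, op by op:
  [-10, -25, -30, -28] -> [-10, -25, -28, -30] -> [-10]
  [-16, -10, 34, 45, -17, -40, 26, 21, 44, 24] -> [45, 44, 34, 26, 24, 21, -10, -16, -17, -40] -> [45]
  [11, -14, -29, 35, -48] -> [35, 11, -14, -29, -48] -> [35]

[-10]; [45]; [35]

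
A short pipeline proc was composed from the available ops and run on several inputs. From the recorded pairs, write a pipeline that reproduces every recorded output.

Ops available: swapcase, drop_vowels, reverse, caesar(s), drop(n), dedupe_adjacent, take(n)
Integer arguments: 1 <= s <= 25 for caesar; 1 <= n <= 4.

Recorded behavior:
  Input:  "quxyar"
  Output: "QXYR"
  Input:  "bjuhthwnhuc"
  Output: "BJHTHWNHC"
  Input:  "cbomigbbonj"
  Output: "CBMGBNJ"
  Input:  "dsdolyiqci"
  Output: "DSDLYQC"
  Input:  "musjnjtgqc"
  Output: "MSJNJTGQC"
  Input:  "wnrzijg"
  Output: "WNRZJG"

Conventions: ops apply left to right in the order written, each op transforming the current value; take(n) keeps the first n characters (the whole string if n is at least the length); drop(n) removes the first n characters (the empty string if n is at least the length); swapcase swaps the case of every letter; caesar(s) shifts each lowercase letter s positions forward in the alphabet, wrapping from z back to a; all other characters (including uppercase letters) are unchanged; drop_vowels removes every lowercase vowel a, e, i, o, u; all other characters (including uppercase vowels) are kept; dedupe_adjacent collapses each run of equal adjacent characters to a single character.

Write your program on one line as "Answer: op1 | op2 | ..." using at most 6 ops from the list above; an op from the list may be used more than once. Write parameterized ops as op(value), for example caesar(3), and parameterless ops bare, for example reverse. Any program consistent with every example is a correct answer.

reverse | dedupe_adjacent | reverse | drop_vowels | swapcase

Check, running the answer program on each example:
  "quxyar" -> "rayxuq" -> "rayxuq" -> "quxyar" -> "qxyr" -> "QXYR"
  "bjuhthwnhuc" -> "cuhnwhthujb" -> "cuhnwhthujb" -> "bjuhthwnhuc" -> "bjhthwnhc" -> "BJHTHWNHC"
  "cbomigbbonj" -> "jnobbgimobc" -> "jnobgimobc" -> "cbomigbonj" -> "cbmgbnj" -> "CBMGBNJ"
  "dsdolyiqci" -> "icqiylodsd" -> "icqiylodsd" -> "dsdolyiqci" -> "dsdlyqc" -> "DSDLYQC"
  "musjnjtgqc" -> "cqgtjnjsum" -> "cqgtjnjsum" -> "musjnjtgqc" -> "msjnjtgqc" -> "MSJNJTGQC"
  "wnrzijg" -> "gjizrnw" -> "gjizrnw" -> "wnrzijg" -> "wnrzjg" -> "WNRZJG"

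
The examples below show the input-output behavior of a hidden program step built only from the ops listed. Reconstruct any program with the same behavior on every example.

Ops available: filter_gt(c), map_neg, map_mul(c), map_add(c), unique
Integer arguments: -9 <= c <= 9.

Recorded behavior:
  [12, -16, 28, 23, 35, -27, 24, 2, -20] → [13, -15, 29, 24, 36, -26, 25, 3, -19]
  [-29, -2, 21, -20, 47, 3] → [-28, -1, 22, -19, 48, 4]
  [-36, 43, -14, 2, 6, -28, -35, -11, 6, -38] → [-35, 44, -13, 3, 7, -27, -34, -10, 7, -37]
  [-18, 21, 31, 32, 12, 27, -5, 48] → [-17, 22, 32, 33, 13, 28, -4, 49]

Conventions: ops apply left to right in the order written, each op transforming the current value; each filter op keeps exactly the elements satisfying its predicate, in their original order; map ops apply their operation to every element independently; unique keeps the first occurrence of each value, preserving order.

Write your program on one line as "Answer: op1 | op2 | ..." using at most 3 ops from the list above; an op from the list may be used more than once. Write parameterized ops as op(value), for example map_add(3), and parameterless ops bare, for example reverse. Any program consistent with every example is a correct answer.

map_neg | map_add(-1) | map_neg

Check, running the answer program on each example:
  [12, -16, 28, 23, 35, -27, 24, 2, -20] -> [-12, 16, -28, -23, -35, 27, -24, -2, 20] -> [-13, 15, -29, -24, -36, 26, -25, -3, 19] -> [13, -15, 29, 24, 36, -26, 25, 3, -19]
  [-29, -2, 21, -20, 47, 3] -> [29, 2, -21, 20, -47, -3] -> [28, 1, -22, 19, -48, -4] -> [-28, -1, 22, -19, 48, 4]
  [-36, 43, -14, 2, 6, -28, -35, -11, 6, -38] -> [36, -43, 14, -2, -6, 28, 35, 11, -6, 38] -> [35, -44, 13, -3, -7, 27, 34, 10, -7, 37] -> [-35, 44, -13, 3, 7, -27, -34, -10, 7, -37]
  [-18, 21, 31, 32, 12, 27, -5, 48] -> [18, -21, -31, -32, -12, -27, 5, -48] -> [17, -22, -32, -33, -13, -28, 4, -49] -> [-17, 22, 32, 33, 13, 28, -4, 49]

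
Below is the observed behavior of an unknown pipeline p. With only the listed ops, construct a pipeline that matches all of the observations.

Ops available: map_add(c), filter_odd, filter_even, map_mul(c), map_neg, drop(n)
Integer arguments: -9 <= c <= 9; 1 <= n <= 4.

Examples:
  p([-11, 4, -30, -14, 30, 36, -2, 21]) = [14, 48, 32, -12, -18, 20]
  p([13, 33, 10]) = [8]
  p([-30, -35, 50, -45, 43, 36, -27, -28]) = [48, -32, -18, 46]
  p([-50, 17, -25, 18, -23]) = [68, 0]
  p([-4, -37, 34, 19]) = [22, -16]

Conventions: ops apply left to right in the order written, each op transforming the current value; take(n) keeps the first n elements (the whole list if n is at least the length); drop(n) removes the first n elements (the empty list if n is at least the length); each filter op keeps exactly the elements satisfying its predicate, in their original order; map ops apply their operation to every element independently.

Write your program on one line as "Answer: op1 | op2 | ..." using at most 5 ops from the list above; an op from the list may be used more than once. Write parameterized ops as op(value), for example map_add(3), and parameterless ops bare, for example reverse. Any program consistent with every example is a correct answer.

map_neg | filter_even | map_add(9) | map_add(9)

Check, running the answer program on each example:
  [-11, 4, -30, -14, 30, 36, -2, 21] -> [11, -4, 30, 14, -30, -36, 2, -21] -> [-4, 30, 14, -30, -36, 2] -> [5, 39, 23, -21, -27, 11] -> [14, 48, 32, -12, -18, 20]
  [13, 33, 10] -> [-13, -33, -10] -> [-10] -> [-1] -> [8]
  [-30, -35, 50, -45, 43, 36, -27, -28] -> [30, 35, -50, 45, -43, -36, 27, 28] -> [30, -50, -36, 28] -> [39, -41, -27, 37] -> [48, -32, -18, 46]
  [-50, 17, -25, 18, -23] -> [50, -17, 25, -18, 23] -> [50, -18] -> [59, -9] -> [68, 0]
  [-4, -37, 34, 19] -> [4, 37, -34, -19] -> [4, -34] -> [13, -25] -> [22, -16]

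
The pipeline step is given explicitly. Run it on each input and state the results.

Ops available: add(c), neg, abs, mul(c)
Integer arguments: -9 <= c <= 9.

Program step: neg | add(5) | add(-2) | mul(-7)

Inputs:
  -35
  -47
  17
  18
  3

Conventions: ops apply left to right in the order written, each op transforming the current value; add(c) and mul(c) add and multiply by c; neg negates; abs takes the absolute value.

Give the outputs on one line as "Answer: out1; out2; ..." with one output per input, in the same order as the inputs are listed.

-266; -350; 98; 105; 0

Execution, op by op:
  -35 -> 35 -> 40 -> 38 -> -266
  -47 -> 47 -> 52 -> 50 -> -350
  17 -> -17 -> -12 -> -14 -> 98
  18 -> -18 -> -13 -> -15 -> 105
  3 -> -3 -> 2 -> 0 -> 0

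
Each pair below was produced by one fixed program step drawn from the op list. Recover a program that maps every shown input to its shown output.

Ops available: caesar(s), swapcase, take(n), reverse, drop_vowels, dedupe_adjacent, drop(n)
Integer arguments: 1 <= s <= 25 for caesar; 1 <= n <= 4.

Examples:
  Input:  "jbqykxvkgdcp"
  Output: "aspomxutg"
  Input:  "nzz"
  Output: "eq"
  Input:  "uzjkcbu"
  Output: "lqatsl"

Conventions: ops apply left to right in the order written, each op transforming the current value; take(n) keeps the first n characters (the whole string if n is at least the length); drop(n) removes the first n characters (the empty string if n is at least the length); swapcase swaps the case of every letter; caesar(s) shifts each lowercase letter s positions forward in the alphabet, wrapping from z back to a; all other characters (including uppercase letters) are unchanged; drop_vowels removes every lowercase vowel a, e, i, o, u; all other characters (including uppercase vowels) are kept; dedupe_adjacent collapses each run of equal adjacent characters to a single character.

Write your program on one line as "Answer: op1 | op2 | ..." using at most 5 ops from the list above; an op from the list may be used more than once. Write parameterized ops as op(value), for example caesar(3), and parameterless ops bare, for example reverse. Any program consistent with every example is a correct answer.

caesar(4) | drop_vowels | caesar(13) | dedupe_adjacent

Check, running the answer program on each example:
  "jbqykxvkgdcp" -> "nfucobzokhgt" -> "nfcbzkhgt" -> "aspomxutg" -> "aspomxutg"
  "nzz" -> "rdd" -> "rdd" -> "eqq" -> "eq"
  "uzjkcbu" -> "ydnogfy" -> "ydngfy" -> "lqatsl" -> "lqatsl"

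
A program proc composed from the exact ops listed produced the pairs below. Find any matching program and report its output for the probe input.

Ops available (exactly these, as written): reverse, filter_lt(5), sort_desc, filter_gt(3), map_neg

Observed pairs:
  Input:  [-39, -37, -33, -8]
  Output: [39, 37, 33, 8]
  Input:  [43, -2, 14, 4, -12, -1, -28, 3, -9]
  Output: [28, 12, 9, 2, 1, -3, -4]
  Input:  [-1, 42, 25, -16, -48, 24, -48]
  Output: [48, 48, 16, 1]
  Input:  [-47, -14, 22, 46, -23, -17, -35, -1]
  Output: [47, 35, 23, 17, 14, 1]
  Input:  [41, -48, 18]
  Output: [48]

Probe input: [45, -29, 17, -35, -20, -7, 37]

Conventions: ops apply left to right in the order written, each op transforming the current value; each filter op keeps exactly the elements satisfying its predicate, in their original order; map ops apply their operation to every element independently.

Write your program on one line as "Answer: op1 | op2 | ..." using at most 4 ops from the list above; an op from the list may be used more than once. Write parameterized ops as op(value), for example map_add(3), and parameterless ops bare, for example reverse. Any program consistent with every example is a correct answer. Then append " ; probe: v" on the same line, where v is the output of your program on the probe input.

filter_lt(5) | map_neg | sort_desc ; probe: [35, 29, 20, 7]

Check, running the answer program on each example:
  [-39, -37, -33, -8] -> [-39, -37, -33, -8] -> [39, 37, 33, 8] -> [39, 37, 33, 8]
  [43, -2, 14, 4, -12, -1, -28, 3, -9] -> [-2, 4, -12, -1, -28, 3, -9] -> [2, -4, 12, 1, 28, -3, 9] -> [28, 12, 9, 2, 1, -3, -4]
  [-1, 42, 25, -16, -48, 24, -48] -> [-1, -16, -48, -48] -> [1, 16, 48, 48] -> [48, 48, 16, 1]
  [-47, -14, 22, 46, -23, -17, -35, -1] -> [-47, -14, -23, -17, -35, -1] -> [47, 14, 23, 17, 35, 1] -> [47, 35, 23, 17, 14, 1]
  [41, -48, 18] -> [-48] -> [48] -> [48]
  probe: [45, -29, 17, -35, -20, -7, 37] -> [-29, -35, -20, -7] -> [29, 35, 20, 7] -> [35, 29, 20, 7]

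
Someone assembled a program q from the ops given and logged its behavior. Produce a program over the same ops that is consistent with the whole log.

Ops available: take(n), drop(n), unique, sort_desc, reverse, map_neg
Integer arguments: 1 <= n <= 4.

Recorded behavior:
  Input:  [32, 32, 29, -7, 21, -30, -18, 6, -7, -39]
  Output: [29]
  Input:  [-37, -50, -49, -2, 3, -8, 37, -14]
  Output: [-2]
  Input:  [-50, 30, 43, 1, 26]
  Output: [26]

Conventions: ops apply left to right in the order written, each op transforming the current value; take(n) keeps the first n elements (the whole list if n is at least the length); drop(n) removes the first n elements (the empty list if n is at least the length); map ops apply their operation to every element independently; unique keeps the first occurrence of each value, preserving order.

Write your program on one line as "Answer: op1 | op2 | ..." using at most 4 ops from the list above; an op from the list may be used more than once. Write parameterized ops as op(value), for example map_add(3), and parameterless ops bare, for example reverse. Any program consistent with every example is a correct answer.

sort_desc | take(3) | drop(2)

Check, running the answer program on each example:
  [32, 32, 29, -7, 21, -30, -18, 6, -7, -39] -> [32, 32, 29, 21, 6, -7, -7, -18, -30, -39] -> [32, 32, 29] -> [29]
  [-37, -50, -49, -2, 3, -8, 37, -14] -> [37, 3, -2, -8, -14, -37, -49, -50] -> [37, 3, -2] -> [-2]
  [-50, 30, 43, 1, 26] -> [43, 30, 26, 1, -50] -> [43, 30, 26] -> [26]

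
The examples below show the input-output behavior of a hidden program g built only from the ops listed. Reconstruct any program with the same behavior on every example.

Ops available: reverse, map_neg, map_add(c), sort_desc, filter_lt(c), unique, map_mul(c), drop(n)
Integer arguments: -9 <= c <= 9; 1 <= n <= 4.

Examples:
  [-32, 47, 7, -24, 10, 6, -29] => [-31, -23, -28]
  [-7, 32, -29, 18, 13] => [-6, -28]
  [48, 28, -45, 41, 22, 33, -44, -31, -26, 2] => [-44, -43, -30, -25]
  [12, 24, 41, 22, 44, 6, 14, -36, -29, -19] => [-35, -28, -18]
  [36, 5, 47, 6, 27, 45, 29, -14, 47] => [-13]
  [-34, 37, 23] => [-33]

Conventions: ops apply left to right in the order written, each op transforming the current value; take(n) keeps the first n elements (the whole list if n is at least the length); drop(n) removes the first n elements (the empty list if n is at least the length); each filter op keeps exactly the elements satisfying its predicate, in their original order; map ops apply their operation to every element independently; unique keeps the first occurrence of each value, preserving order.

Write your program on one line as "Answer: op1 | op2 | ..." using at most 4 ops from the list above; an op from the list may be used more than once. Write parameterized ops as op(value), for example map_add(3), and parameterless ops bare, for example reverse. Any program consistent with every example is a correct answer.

filter_lt(8) | map_add(1) | filter_lt(6) | filter_lt(-4)

Check, running the answer program on each example:
  [-32, 47, 7, -24, 10, 6, -29] -> [-32, 7, -24, 6, -29] -> [-31, 8, -23, 7, -28] -> [-31, -23, -28] -> [-31, -23, -28]
  [-7, 32, -29, 18, 13] -> [-7, -29] -> [-6, -28] -> [-6, -28] -> [-6, -28]
  [48, 28, -45, 41, 22, 33, -44, -31, -26, 2] -> [-45, -44, -31, -26, 2] -> [-44, -43, -30, -25, 3] -> [-44, -43, -30, -25, 3] -> [-44, -43, -30, -25]
  [12, 24, 41, 22, 44, 6, 14, -36, -29, -19] -> [6, -36, -29, -19] -> [7, -35, -28, -18] -> [-35, -28, -18] -> [-35, -28, -18]
  [36, 5, 47, 6, 27, 45, 29, -14, 47] -> [5, 6, -14] -> [6, 7, -13] -> [-13] -> [-13]
  [-34, 37, 23] -> [-34] -> [-33] -> [-33] -> [-33]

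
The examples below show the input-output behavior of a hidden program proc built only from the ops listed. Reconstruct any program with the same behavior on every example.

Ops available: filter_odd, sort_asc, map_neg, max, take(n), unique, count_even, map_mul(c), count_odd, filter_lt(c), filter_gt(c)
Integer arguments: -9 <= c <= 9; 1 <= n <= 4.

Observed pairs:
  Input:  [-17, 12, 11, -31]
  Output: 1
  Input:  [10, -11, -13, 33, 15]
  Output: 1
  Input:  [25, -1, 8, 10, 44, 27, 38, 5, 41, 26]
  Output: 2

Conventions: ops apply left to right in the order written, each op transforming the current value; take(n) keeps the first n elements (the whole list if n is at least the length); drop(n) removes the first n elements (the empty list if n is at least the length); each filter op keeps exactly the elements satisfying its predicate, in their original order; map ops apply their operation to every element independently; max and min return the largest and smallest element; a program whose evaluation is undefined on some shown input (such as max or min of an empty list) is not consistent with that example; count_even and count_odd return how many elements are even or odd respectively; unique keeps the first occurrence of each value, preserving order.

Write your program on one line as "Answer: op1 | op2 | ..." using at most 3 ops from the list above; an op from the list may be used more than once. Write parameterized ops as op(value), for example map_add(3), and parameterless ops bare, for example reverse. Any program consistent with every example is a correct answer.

sort_asc | take(4) | count_even

Check, running the answer program on each example:
  [-17, 12, 11, -31] -> [-31, -17, 11, 12] -> [-31, -17, 11, 12] -> 1
  [10, -11, -13, 33, 15] -> [-13, -11, 10, 15, 33] -> [-13, -11, 10, 15] -> 1
  [25, -1, 8, 10, 44, 27, 38, 5, 41, 26] -> [-1, 5, 8, 10, 25, 26, 27, 38, 41, 44] -> [-1, 5, 8, 10] -> 2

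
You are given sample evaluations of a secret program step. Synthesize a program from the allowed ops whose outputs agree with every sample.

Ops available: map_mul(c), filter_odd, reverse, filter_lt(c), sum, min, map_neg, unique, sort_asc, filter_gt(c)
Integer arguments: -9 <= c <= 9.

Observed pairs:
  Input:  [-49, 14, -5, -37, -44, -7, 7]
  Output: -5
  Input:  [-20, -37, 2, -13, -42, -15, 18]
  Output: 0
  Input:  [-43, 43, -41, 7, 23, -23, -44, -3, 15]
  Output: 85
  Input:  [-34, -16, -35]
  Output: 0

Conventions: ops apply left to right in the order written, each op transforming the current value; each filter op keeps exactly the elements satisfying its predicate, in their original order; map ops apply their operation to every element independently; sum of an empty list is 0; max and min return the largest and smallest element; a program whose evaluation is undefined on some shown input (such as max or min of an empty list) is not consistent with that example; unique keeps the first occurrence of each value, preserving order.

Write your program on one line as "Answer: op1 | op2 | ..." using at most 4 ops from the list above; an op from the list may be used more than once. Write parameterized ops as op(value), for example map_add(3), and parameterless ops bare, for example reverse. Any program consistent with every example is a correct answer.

filter_gt(-8) | reverse | filter_odd | sum

Check, running the answer program on each example:
  [-49, 14, -5, -37, -44, -7, 7] -> [14, -5, -7, 7] -> [7, -7, -5, 14] -> [7, -7, -5] -> -5
  [-20, -37, 2, -13, -42, -15, 18] -> [2, 18] -> [18, 2] -> [] -> 0
  [-43, 43, -41, 7, 23, -23, -44, -3, 15] -> [43, 7, 23, -3, 15] -> [15, -3, 23, 7, 43] -> [15, -3, 23, 7, 43] -> 85
  [-34, -16, -35] -> [] -> [] -> [] -> 0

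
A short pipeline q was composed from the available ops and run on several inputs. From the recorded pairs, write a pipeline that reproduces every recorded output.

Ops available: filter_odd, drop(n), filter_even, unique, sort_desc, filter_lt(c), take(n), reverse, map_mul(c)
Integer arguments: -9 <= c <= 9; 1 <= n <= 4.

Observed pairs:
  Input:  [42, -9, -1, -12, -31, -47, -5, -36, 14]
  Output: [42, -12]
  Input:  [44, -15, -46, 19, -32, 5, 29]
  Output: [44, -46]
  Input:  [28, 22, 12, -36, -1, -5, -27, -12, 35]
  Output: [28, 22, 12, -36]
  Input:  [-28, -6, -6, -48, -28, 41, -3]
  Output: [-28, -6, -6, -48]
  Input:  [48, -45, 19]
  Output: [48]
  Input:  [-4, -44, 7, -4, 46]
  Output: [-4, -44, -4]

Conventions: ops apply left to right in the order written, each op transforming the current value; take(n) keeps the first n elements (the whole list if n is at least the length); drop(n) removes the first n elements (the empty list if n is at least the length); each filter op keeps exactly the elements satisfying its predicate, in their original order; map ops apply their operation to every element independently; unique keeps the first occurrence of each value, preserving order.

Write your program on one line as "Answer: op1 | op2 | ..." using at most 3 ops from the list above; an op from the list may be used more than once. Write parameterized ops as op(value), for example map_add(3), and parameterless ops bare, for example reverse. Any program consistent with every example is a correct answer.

take(4) | filter_even

Check, running the answer program on each example:
  [42, -9, -1, -12, -31, -47, -5, -36, 14] -> [42, -9, -1, -12] -> [42, -12]
  [44, -15, -46, 19, -32, 5, 29] -> [44, -15, -46, 19] -> [44, -46]
  [28, 22, 12, -36, -1, -5, -27, -12, 35] -> [28, 22, 12, -36] -> [28, 22, 12, -36]
  [-28, -6, -6, -48, -28, 41, -3] -> [-28, -6, -6, -48] -> [-28, -6, -6, -48]
  [48, -45, 19] -> [48, -45, 19] -> [48]
  [-4, -44, 7, -4, 46] -> [-4, -44, 7, -4] -> [-4, -44, -4]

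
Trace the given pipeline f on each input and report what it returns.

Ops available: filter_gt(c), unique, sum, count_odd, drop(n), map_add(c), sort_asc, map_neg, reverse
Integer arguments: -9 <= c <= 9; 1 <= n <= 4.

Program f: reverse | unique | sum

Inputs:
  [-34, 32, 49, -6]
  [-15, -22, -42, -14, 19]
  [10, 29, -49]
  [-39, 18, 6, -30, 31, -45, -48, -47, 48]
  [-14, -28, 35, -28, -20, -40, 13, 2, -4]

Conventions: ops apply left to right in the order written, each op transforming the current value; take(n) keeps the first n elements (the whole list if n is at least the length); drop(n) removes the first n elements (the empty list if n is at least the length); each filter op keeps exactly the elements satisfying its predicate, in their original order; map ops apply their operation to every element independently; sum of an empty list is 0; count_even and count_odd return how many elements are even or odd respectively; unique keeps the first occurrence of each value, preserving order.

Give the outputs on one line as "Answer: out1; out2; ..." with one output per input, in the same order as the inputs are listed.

41; -74; -10; -106; -56

Execution, op by op:
  [-34, 32, 49, -6] -> [-6, 49, 32, -34] -> [-6, 49, 32, -34] -> 41
  [-15, -22, -42, -14, 19] -> [19, -14, -42, -22, -15] -> [19, -14, -42, -22, -15] -> -74
  [10, 29, -49] -> [-49, 29, 10] -> [-49, 29, 10] -> -10
  [-39, 18, 6, -30, 31, -45, -48, -47, 48] -> [48, -47, -48, -45, 31, -30, 6, 18, -39] -> [48, -47, -48, -45, 31, -30, 6, 18, -39] -> -106
  [-14, -28, 35, -28, -20, -40, 13, 2, -4] -> [-4, 2, 13, -40, -20, -28, 35, -28, -14] -> [-4, 2, 13, -40, -20, -28, 35, -14] -> -56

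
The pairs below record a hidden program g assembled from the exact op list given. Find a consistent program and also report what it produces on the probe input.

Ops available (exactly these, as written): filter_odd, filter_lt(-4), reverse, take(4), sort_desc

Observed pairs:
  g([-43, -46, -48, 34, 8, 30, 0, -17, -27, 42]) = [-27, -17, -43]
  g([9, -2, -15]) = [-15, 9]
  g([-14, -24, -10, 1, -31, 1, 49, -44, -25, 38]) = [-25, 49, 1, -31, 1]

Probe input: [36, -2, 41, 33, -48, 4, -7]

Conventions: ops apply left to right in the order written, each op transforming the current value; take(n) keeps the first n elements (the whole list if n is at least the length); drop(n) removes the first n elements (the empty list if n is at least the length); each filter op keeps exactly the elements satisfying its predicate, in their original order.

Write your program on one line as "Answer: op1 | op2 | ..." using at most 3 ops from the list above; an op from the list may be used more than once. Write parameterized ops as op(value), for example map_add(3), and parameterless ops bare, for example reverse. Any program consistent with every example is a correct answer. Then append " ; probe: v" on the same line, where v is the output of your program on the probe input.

reverse | filter_odd ; probe: [-7, 33, 41]

Check, running the answer program on each example:
  [-43, -46, -48, 34, 8, 30, 0, -17, -27, 42] -> [42, -27, -17, 0, 30, 8, 34, -48, -46, -43] -> [-27, -17, -43]
  [9, -2, -15] -> [-15, -2, 9] -> [-15, 9]
  [-14, -24, -10, 1, -31, 1, 49, -44, -25, 38] -> [38, -25, -44, 49, 1, -31, 1, -10, -24, -14] -> [-25, 49, 1, -31, 1]
  probe: [36, -2, 41, 33, -48, 4, -7] -> [-7, 4, -48, 33, 41, -2, 36] -> [-7, 33, 41]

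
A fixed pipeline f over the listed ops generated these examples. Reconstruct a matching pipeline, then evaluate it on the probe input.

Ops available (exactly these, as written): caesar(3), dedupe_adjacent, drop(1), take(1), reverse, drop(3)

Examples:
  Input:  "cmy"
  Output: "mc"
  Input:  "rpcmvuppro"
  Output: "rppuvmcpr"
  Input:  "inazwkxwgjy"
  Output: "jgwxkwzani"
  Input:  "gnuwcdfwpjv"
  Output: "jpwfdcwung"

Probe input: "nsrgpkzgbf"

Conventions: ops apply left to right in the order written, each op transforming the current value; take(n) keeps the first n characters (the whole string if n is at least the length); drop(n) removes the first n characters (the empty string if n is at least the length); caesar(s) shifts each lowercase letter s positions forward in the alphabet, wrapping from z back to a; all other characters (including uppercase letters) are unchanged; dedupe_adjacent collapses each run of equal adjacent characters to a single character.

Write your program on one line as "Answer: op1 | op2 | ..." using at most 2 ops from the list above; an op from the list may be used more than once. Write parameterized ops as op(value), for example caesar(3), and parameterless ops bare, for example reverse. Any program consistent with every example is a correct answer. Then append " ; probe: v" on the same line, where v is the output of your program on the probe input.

reverse | drop(1) ; probe: "bgzkpgrsn"

Check, running the answer program on each example:
  "cmy" -> "ymc" -> "mc"
  "rpcmvuppro" -> "orppuvmcpr" -> "rppuvmcpr"
  "inazwkxwgjy" -> "yjgwxkwzani" -> "jgwxkwzani"
  "gnuwcdfwpjv" -> "vjpwfdcwung" -> "jpwfdcwung"
  probe: "nsrgpkzgbf" -> "fbgzkpgrsn" -> "bgzkpgrsn"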